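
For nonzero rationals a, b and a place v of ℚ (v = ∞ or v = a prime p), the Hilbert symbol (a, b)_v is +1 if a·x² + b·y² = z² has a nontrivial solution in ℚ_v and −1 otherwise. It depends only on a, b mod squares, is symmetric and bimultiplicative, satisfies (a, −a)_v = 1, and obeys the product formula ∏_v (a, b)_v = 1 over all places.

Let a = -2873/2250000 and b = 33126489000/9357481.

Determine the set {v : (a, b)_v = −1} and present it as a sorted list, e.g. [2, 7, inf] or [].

Mod squares: a ≡ -17, b ≡ 5610. Check v ∈ {∞, 2, 3, 5, 7, 11, 13, 17, 19, 23}.
v=13: a=13^2·(≡4), b=13^0·(≡11) mod 13; (4|13)=+1, (11|13)=-1; (−1)^{2·0·6}·(+1)^0·(-1)^2 = +1.
v=2: v_2(a)=-4, v_2(b)=3; units ≡ 7, 5 (mod 8); ε·ε+αω+βω = 1·0+-4·1+3·0 ≡ 0  ⇒  (a,b)_2 = +1.
v=19: a=19^0·(≡15), b=19^-2·(≡4) mod 19; (15|19)=-1, (4|19)=+1; (−1)^{0·-2·9}·(-1)^-2·(+1)^0 = +1.
v=5: a=5^-6·(≡3), b=5^3·(≡2) mod 5; (3|5)=-1, (2|5)=-1; (−1)^{-6·3·2}·(-1)^3·(-1)^-6 = -1.
v=23: a=23^0·(≡1), b=23^-2·(≡5) mod 23; (1|23)=+1, (5|23)=-1; (−1)^{0·-2·11}·(+1)^-2·(-1)^0 = +1.
v=3: a=3^-2·(≡1), b=3^11·(≡1) mod 3; (1|3)=+1, (1|3)=+1; (−1)^{-2·11·1}·(+1)^11·(+1)^-2 = +1.
v=7: a=7^0·(≡1), b=7^-2·(≡5) mod 7; (1|7)=+1, (5|7)=-1; (−1)^{0·-2·3}·(+1)^-2·(-1)^0 = +1.
v=∞: -17 < 0 and 5610 > 0  ⇒  (a,b)_∞ = +1.
v=11: a=11^0·(≡4), b=11^1·(≡4) mod 11; (4|11)=+1, (4|11)=+1; (−1)^{0·1·5}·(+1)^1·(+1)^0 = +1.
v=17: a=17^1·(≡16), b=17^1·(≡7) mod 17; (16|17)=+1, (7|17)=-1; (−1)^{1·1·8}·(+1)^1·(-1)^1 = -1.
|Ram(-17, 5610)| = 2, even; anisotropic at {5, 17}.

[5, 17]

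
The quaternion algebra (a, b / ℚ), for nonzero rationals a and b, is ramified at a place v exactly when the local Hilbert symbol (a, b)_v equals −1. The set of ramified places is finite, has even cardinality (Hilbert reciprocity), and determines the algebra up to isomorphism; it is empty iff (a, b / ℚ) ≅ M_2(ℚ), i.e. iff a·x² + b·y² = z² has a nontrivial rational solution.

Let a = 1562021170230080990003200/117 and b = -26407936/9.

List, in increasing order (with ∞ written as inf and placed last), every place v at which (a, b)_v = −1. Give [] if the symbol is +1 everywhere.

(a, b) ≡ (153439, -25789) mod (ℚ^×)²; places V = {2, 3, 5, 11, 13, 17, 29, 37, 41, ∞}.
(a,b)_13: α=-1, u≡9; β=0, v≡12 (mod 13); (9|13)=+1, (12|13)=+1; sign (−1)^0·+1^0·+1^-1 = +1.
(a,b)_11: α=1, u≡9; β=0, v≡8 (mod 11); (9|11)=+1, (8|11)=-1; sign (−1)^0·+1^0·-1^1 = -1.
(a,b)_5: α=2, u≡4; β=0, v≡1 (mod 5); (4|5)=+1, (1|5)=+1; sign (−1)^0·+1^0·+1^2 = +1.
(a,b)_41: α=4, u≡14; β=1, v≡38 (mod 41); (14|41)=-1, (38|41)=-1; sign (−1)^0·-1^1·-1^4 = -1.
(a,b)_37: α=3, u≡26; β=1, v≡29 (mod 37); (26|37)=+1, (29|37)=-1; sign (−1)^0·+1^1·-1^3 = -1.
(a,b)_2: α=14, β=10; u≡7, v≡3 (mod 8); ε(u)ε(v)=1·1, αω(v)=14·1, βω(u)=10·0; sum ≡ 1  ⇒  -1.
(a,b)_17: α=4, u≡7; β=1, v≡2 (mod 17); (7|17)=-1, (2|17)=+1; sign (−1)^0·-1^1·+1^4 = -1.
(a,b)_3: α=-2, u≡1; β=-2, v≡2 (mod 3); (1|3)=+1, (2|3)=-1; sign (−1)^0·+1^-2·-1^-2 = +1.
(a,b)_29: α=1, u≡24; β=0, v≡21 (mod 29); (24|29)=+1, (21|29)=-1; sign (−1)^0·+1^0·-1^1 = -1.
(a,b)_∞: sgn(153439)=+, sgn(-25789)=−, so +1.
Ram(153439, -25789) = {2, 11, 17, 29, 37, 41}; no ℚ_2-point on the conic.

[2, 11, 17, 29, 37, 41]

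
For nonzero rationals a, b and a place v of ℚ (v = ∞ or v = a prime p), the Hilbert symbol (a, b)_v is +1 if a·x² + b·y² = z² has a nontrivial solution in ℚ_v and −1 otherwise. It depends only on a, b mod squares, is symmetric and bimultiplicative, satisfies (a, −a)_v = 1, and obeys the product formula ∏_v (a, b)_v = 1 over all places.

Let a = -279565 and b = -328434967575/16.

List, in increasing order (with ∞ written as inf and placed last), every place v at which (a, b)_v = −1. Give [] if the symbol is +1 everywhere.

[5, 11, 13, inf]

(a, b) ≡ (-279565, -247) mod (ℚ^×)²; places V = {2, 3, 5, 11, 13, 17, 19, 23, ∞}.
(a,b)_2: α=0, β=-4; u≡3, v≡1 (mod 8); ε(u)ε(v)=1·0, αω(v)=0·0, βω(u)=-4·1; sum ≡ 0  ⇒  +1.
(a,b)_17: α=1, u≡11; β=2, v≡13 (mod 17); (11|17)=-1, (13|17)=+1; sign (−1)^0·-1^2·+1^1 = +1.
(a,b)_5: α=1, u≡2; β=2, v≡2 (mod 5); (2|5)=-1, (2|5)=-1; sign (−1)^0·-1^2·-1^1 = -1.
(a,b)_11: α=1, u≡6; β=2, v≡6 (mod 11); (6|11)=-1, (6|11)=-1; sign (−1)^0·-1^2·-1^1 = -1.
(a,b)_23: α=1, u≡12; β=0, v≡3 (mod 23); (12|23)=+1, (3|23)=+1; sign (−1)^0·+1^0·+1^1 = +1.
(a,b)_∞: sgn(-279565)=−, sgn(-247)=−, so -1.
(a,b)_13: α=1, u≡10; β=3, v≡8 (mod 13); (10|13)=+1, (8|13)=-1; sign (−1)^0·+1^3·-1^1 = -1.
(a,b)_3: α=0, u≡2; β=2, v≡2 (mod 3); (2|3)=-1, (2|3)=-1; sign (−1)^0·-1^2·-1^0 = +1.
(a,b)_19: α=0, u≡1; β=1, v≡6 (mod 19); (1|19)=+1, (6|19)=+1; sign (−1)^0·+1^1·+1^0 = +1.
|Ram(-279565, -247)| = 4, even; anisotropic at {5, 11, 13, ∞}.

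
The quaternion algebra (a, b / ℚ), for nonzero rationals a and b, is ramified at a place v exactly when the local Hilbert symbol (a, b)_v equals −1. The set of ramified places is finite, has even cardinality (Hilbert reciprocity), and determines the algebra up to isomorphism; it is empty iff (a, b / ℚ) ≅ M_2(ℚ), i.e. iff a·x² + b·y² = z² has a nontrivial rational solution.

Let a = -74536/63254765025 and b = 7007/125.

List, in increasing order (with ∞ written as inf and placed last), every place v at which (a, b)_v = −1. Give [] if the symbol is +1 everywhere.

(a, b) ≡ (-154, 715) mod (ℚ^×)²; places V = {2, 3, 5, 7, 11, 13, 23, ∞}.
(a,b)_3: α=-14, u≡2; β=0, v≡1 (mod 3); (2|3)=-1, (1|3)=+1; sign (−1)^0·-1^0·+1^-14 = +1.
(a,b)_2: α=3, β=0; u≡3, v≡3 (mod 8); ε(u)ε(v)=1·1, αω(v)=3·1, βω(u)=0·1; sum ≡ 0  ⇒  +1.
(a,b)_∞: sgn(-154)=−, sgn(715)=+, so +1.
(a,b)_23: α=-2, u≡21; β=0, v≡13 (mod 23); (21|23)=-1, (13|23)=+1; sign (−1)^0·-1^0·+1^-2 = +1.
(a,b)_11: α=3, u≡10; β=1, v≡8 (mod 11); (10|11)=-1, (8|11)=-1; sign (−1)^1·-1^1·-1^3 = -1.
(a,b)_7: α=1, u≡5; β=2, v≡4 (mod 7); (5|7)=-1, (4|7)=+1; sign (−1)^0·-1^2·+1^1 = +1.
(a,b)_5: α=-2, u≡4; β=-3, v≡2 (mod 5); (4|5)=+1, (2|5)=-1; sign (−1)^0·+1^-3·-1^-2 = +1.
(a,b)_13: α=0, u≡11; β=1, v≡4 (mod 13); (11|13)=-1, (4|13)=+1; sign (−1)^0·-1^1·+1^0 = -1.
Ram(-154, 715) = {11, 13}; no ℚ_11-point on the conic.

[11, 13]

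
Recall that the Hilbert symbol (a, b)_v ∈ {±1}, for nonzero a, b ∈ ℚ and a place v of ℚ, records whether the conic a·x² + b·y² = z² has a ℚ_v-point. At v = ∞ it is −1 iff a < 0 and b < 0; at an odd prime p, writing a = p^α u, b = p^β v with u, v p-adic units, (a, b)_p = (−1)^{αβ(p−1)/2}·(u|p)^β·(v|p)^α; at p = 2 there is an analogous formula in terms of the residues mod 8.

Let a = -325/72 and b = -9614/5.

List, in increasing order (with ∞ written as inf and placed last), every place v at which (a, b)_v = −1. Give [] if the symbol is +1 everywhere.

[11, 19, 23, inf]

Mod squares: a ≡ -26, b ≡ -48070. Check v ∈ {∞, 2, 3, 5, 11, 13, 19, 23}.
v=23: a=23^0·(≡22), b=23^1·(≡13) mod 23; (22|23)=-1, (13|23)=+1; (−1)^{0·1·11}·(-1)^1·(+1)^0 = -1.
v=11: a=11^0·(≡10), b=11^1·(≡10) mod 11; (10|11)=-1, (10|11)=-1; (−1)^{0·1·5}·(-1)^1·(-1)^0 = -1.
v=3: a=3^-2·(≡1), b=3^0·(≡2) mod 3; (1|3)=+1, (2|3)=-1; (−1)^{-2·0·1}·(+1)^0·(-1)^-2 = +1.
v=13: a=13^1·(≡2), b=13^0·(≡9) mod 13; (2|13)=-1, (9|13)=+1; (−1)^{1·0·6}·(-1)^0·(+1)^1 = +1.
v=5: a=5^2·(≡1), b=5^-1·(≡1) mod 5; (1|5)=+1, (1|5)=+1; (−1)^{2·-1·2}·(+1)^-1·(+1)^2 = +1.
v=2: v_2(a)=-3, v_2(b)=1; units ≡ 3, 5 (mod 8); ε·ε+αω+βω = 1·0+-3·1+1·1 ≡ 0  ⇒  (a,b)_2 = +1.
v=∞: -26 < 0 and -48070 < 0  ⇒  (a,b)_∞ = -1.
v=19: a=19^0·(≡10), b=19^1·(≡9) mod 19; (10|19)=-1, (9|19)=+1; (−1)^{0·1·9}·(-1)^1·(+1)^0 = -1.
(-26, -48070 / ℚ) ramifies at {11, 19, 23, ∞}: a division algebra.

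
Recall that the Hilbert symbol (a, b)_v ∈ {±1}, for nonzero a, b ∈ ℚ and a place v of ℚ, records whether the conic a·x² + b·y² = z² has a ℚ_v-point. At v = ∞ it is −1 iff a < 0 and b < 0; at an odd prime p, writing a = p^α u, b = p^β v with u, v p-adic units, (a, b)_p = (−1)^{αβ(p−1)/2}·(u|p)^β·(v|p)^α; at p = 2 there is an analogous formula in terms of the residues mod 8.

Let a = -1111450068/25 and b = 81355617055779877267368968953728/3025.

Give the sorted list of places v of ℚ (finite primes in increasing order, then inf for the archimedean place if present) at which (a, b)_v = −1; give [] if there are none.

(a, b) ≡ (-30873613, 352222) mod (ℚ^×)²; places V = {2, 3, 5, 11, 13, 19, 23, 31, 43, 53, ∞}.
(a,b)_2: α=2, β=7; u≡3, v≡7 (mod 8); ε(u)ε(v)=1·1, αω(v)=2·0, βω(u)=7·1; sum ≡ 0  ⇒  +1.
(a,b)_5: α=-2, u≡2; β=-2, v≡3 (mod 5); (2|5)=-1, (3|5)=-1; sign (−1)^0·-1^-2·-1^-2 = +1.
(a,b)_13: α=0, u≡1; β=1, v≡11 (mod 13); (1|13)=+1, (11|13)=-1; sign (−1)^0·+1^1·-1^0 = +1.
(a,b)_11: α=0, u≡10; β=-2, v≡6 (mod 11); (10|11)=-1, (6|11)=-1; sign (−1)^0·-1^-2·-1^0 = +1.
(a,b)_43: α=1, u≡40; β=4, v≡6 (mod 43); (40|43)=+1, (6|43)=+1; sign (−1)^0·+1^4·+1^1 = +1.
(a,b)_3: α=2, u≡2; β=6, v≡1 (mod 3); (2|3)=-1, (1|3)=+1; sign (−1)^0·-1^6·+1^2 = +1.
(a,b)_23: α=1, u≡2; β=3, v≡14 (mod 23); (2|23)=+1, (14|23)=-1; sign (−1)^1·+1^3·-1^1 = +1.
(a,b)_53: α=1, u≡5; β=4, v≡52 (mod 53); (5|53)=-1, (52|53)=+1; sign (−1)^0·-1^4·+1^1 = +1.
(a,b)_19: α=1, u≡3; β=3, v≡3 (mod 19); (3|19)=-1, (3|19)=-1; sign (−1)^1·-1^3·-1^1 = -1.
(a,b)_∞: sgn(-30873613)=−, sgn(352222)=+, so +1.
(a,b)_31: α=1, u≡9; β=3, v≡16 (mod 31); (9|31)=+1, (16|31)=+1; sign (−1)^1·+1^3·+1^1 = -1.
|Ram(-30873613, 352222)| = 2, even; anisotropic at {19, 31}.

[19, 31]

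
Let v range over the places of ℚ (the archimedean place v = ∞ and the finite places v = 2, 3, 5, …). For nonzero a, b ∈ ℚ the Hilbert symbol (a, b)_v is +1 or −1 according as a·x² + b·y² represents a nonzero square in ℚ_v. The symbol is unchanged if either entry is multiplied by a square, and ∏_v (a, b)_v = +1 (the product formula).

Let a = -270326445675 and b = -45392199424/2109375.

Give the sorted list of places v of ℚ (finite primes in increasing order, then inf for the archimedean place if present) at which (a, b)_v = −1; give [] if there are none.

(a, b) ≡ (-20440563, -130065) mod (ℚ^×)²; places V = {2, 3, 5, 11, 13, 23, 29, 31, 53, ∞}.
(a,b)_53: α=1, u≡15; β=0, v≡21 (mod 53); (15|53)=+1, (21|53)=-1; sign (−1)^0·+1^0·-1^1 = -1.
(a,b)_5: α=2, u≡3; β=-7, v≡3 (mod 5); (3|5)=-1, (3|5)=-1; sign (−1)^0·-1^-7·-1^2 = -1.
(a,b)_29: α=1, u≡27; β=1, v≡3 (mod 29); (27|29)=-1, (3|29)=-1; sign (−1)^0·-1^1·-1^1 = +1.
(a,b)_23: α=2, u≡17; β=1, v≡8 (mod 23); (17|23)=-1, (8|23)=+1; sign (−1)^0·-1^1·+1^2 = -1.
(a,b)_13: α=1, u≡9; β=3, v≡8 (mod 13); (9|13)=+1, (8|13)=-1; sign (−1)^0·+1^3·-1^1 = -1.
(a,b)_11: α=1, u≡2; β=2, v≡2 (mod 11); (2|11)=-1, (2|11)=-1; sign (−1)^0·-1^2·-1^1 = -1.
(a,b)_2: α=0, β=8; u≡5, v≡7 (mod 8); ε(u)ε(v)=0·1, αω(v)=0·0, βω(u)=8·1; sum ≡ 0  ⇒  +1.
(a,b)_31: α=1, u≡5; β=0, v≡21 (mod 31); (5|31)=+1, (21|31)=-1; sign (−1)^0·+1^0·-1^1 = -1.
(a,b)_3: α=1, u≡1; β=-3, v≡1 (mod 3); (1|3)=+1, (1|3)=+1; sign (−1)^1·+1^-3·+1^1 = -1.
(a,b)_∞: sgn(-20440563)=−, sgn(-130065)=−, so -1.
|Ram(-20440563, -130065)| = 8, even; anisotropic at {3, 5, 11, 13, 23, 31, 53, ∞}.

[3, 5, 11, 13, 23, 31, 53, inf]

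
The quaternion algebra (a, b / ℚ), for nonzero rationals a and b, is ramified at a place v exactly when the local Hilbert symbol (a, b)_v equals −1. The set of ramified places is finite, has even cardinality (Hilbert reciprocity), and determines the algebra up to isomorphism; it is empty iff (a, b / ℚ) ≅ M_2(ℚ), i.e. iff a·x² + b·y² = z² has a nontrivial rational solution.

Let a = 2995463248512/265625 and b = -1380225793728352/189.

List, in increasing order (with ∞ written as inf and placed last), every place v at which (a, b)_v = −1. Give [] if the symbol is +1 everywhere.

Mod squares: a ≡ 473331306, b ≡ -35742. Check v ∈ {∞, 2, 3, 5, 7, 17, 19, 23, 37, 41}.
v=23: a=23^1·(≡12), b=23^1·(≡21) mod 23; (12|23)=+1, (21|23)=-1; (−1)^{1·1·11}·(+1)^1·(-1)^1 = +1.
v=17: a=17^-1·(≡6), b=17^4·(≡9) mod 17; (6|17)=-1, (9|17)=+1; (−1)^{-1·4·8}·(-1)^4·(+1)^-1 = +1.
v=37: a=37^1·(≡26), b=37^1·(≡11) mod 37; (26|37)=+1, (11|37)=+1; (−1)^{1·1·18}·(+1)^1·(+1)^1 = +1.
v=5: a=5^-6·(≡1), b=5^0·(≡2) mod 5; (1|5)=+1, (2|5)=-1; (−1)^{-6·0·2}·(+1)^0·(-1)^-6 = +1.
v=7: a=7^1·(≡2), b=7^-1·(≡4) mod 7; (2|7)=+1, (4|7)=+1; (−1)^{1·-1·3}·(+1)^-1·(+1)^1 = -1.
v=3: a=3^1·(≡1), b=3^-3·(≡2) mod 3; (1|3)=+1, (2|3)=-1; (−1)^{1·-3·1}·(+1)^-3·(-1)^1 = +1.
v=2: v_2(a)=7, v_2(b)=5; units ≡ 5, 1 (mod 8); ε·ε+αω+βω = 0·0+7·0+5·1 ≡ 1  ⇒  (a,b)_2 = -1.
v=19: a=19^1·(≡7), b=19^2·(≡17) mod 19; (7|19)=+1, (17|19)=+1; (−1)^{1·2·9}·(+1)^2·(+1)^1 = +1.
v=41: a=41^3·(≡31), b=41^2·(≡25) mod 41; (31|41)=+1, (25|41)=+1; (−1)^{3·2·20}·(+1)^2·(+1)^3 = +1.
v=∞: 473331306 > 0 and -35742 < 0  ⇒  (a,b)_∞ = +1.
Ram(473331306, -35742) = {2, 7}; no ℚ_2-point on the conic.

[2, 7]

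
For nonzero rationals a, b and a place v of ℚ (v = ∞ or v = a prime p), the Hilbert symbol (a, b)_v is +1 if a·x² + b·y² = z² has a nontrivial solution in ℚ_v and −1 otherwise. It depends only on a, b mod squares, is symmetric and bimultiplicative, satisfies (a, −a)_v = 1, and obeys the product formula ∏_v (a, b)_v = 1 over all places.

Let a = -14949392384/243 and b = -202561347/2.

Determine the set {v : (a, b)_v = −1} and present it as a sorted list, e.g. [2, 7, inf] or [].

Mod squares: a ≡ -7998, b ≡ -295926. Check v ∈ {∞, 2, 3, 31, 37, 43}.
v=31: a=31^1·(≡3), b=31^1·(≡18) mod 31; (3|31)=-1, (18|31)=+1; (−1)^{1·1·15}·(-1)^1·(+1)^1 = +1.
v=43: a=43^1·(≡20), b=43^1·(≡25) mod 43; (20|43)=-1, (25|43)=+1; (−1)^{1·1·21}·(-1)^1·(+1)^1 = +1.
v=2: v_2(a)=13, v_2(b)=-1; units ≡ 1, 5 (mod 8); ε·ε+αω+βω = 0·0+13·1+-1·0 ≡ 1  ⇒  (a,b)_2 = -1.
v=∞: -7998 < 0 and -295926 < 0  ⇒  (a,b)_∞ = -1.
v=3: a=3^-5·(≡1), b=3^1·(≡1) mod 3; (1|3)=+1, (1|3)=+1; (−1)^{-5·1·1}·(+1)^1·(+1)^-5 = -1.
v=37: a=37^2·(≡31), b=37^3·(≡17) mod 37; (31|37)=-1, (17|37)=-1; (−1)^{2·3·18}·(-1)^3·(-1)^2 = -1.
|Ram(-7998, -295926)| = 4, even; anisotropic at {2, 3, 37, ∞}.

[2, 3, 37, inf]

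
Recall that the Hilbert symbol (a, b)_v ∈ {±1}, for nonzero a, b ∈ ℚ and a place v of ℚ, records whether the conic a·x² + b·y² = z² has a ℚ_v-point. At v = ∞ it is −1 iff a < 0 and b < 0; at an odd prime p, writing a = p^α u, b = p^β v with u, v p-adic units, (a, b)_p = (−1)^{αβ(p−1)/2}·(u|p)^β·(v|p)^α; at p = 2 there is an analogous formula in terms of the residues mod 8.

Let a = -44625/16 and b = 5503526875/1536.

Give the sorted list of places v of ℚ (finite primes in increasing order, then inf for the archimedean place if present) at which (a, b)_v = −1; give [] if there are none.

(a, b) ≡ (-1785, 1122) mod (ℚ^×)²; places V = {2, 3, 5, 7, 11, 17, 31, ∞}.
(a,b)_5: α=3, u≡3; β=4, v≡3 (mod 5); (3|5)=-1, (3|5)=-1; sign (−1)^0·-1^4·-1^3 = -1.
(a,b)_2: α=-4, β=-9; u≡7, v≡1 (mod 8); ε(u)ε(v)=1·0, αω(v)=-4·0, βω(u)=-9·0; sum ≡ 0  ⇒  +1.
(a,b)_7: α=1, u≡1; β=2, v≡2 (mod 7); (1|7)=+1, (2|7)=+1; sign (−1)^0·+1^2·+1^1 = +1.
(a,b)_∞: sgn(-1785)=−, sgn(1122)=+, so +1.
(a,b)_3: α=1, u≡2; β=-1, v≡2 (mod 3); (2|3)=-1, (2|3)=-1; sign (−1)^1·-1^-1·-1^1 = -1.
(a,b)_17: α=1, u≡7; β=1, v≡13 (mod 17); (7|17)=-1, (13|17)=+1; sign (−1)^0·-1^1·+1^1 = -1.
(a,b)_31: α=0, u≡30; β=2, v≡29 (mod 31); (30|31)=-1, (29|31)=-1; sign (−1)^0·-1^2·-1^0 = +1.
(a,b)_11: α=0, u≡7; β=1, v≡5 (mod 11); (7|11)=-1, (5|11)=+1; sign (−1)^0·-1^1·+1^0 = -1.
(-1785, 1122 / ℚ) ramifies at {3, 5, 11, 17}: a division algebra.

[3, 5, 11, 17]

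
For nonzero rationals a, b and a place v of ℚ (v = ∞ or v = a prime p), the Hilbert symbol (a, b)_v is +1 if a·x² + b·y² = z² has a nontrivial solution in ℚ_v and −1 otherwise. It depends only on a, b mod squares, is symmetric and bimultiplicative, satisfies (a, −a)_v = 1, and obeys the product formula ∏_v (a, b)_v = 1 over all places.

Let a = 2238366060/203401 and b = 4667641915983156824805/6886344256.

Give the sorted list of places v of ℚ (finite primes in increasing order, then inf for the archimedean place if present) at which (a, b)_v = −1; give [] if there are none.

[5, 37]

(a, b) ≡ (3515, 5) mod (ℚ^×)²; places V = {2, 3, 5, 7, 11, 13, 19, 23, 37, 41, ∞}.
(a,b)_19: α=3, u≡12; β=6, v≡9 (mod 19); (12|19)=-1, (9|19)=+1; sign (−1)^0·-1^6·+1^3 = +1.
(a,b)_7: α=2, u≡2; β=6, v≡6 (mod 7); (2|7)=+1, (6|7)=-1; sign (−1)^0·+1^6·-1^2 = +1.
(a,b)_13: α=0, u≡7; β=2, v≡6 (mod 13); (7|13)=-1, (6|13)=-1; sign (−1)^0·-1^2·-1^0 = +1.
(a,b)_37: α=1, u≡4; β=2, v≡19 (mod 37); (4|37)=+1, (19|37)=-1; sign (−1)^0·+1^2·-1^1 = -1.
(a,b)_2: α=2, β=-6; u≡3, v≡5 (mod 8); ε(u)ε(v)=1·0, αω(v)=2·1, βω(u)=-6·1; sum ≡ 0  ⇒  +1.
(a,b)_11: α=-2, u≡2; β=-2, v≡9 (mod 11); (2|11)=-1, (9|11)=+1; sign (−1)^0·-1^-2·+1^-2 = +1.
(a,b)_∞: sgn(3515)=+, sgn(5)=+, so +1.
(a,b)_5: α=1, u≡2; β=1, v≡1 (mod 5); (2|5)=-1, (1|5)=+1; sign (−1)^0·-1^1·+1^1 = -1.
(a,b)_41: α=-2, u≡38; β=-2, v≡4 (mod 41); (38|41)=-1, (4|41)=+1; sign (−1)^0·-1^-2·+1^-2 = +1.
(a,b)_3: α=2, u≡2; β=6, v≡2 (mod 3); (2|3)=-1, (2|3)=-1; sign (−1)^0·-1^6·-1^2 = +1.
(a,b)_23: α=0, u≡22; β=-2, v≡11 (mod 23); (22|23)=-1, (11|23)=-1; sign (−1)^0·-1^-2·-1^0 = +1.
|Ram(3515, 5)| = 2, even; anisotropic at {5, 37}.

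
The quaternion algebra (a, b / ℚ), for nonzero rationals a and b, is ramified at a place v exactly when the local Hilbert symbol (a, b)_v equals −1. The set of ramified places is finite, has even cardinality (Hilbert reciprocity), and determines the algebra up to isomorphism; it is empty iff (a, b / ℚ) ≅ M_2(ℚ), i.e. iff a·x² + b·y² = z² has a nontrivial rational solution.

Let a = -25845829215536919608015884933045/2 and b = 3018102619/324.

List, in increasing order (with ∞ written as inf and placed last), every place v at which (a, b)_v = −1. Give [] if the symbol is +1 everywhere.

[31, 43]

Mod squares: a ≡ -27899690, b ≡ 1257019. Check v ∈ {∞, 2, 3, 5, 7, 11, 13, 23, 31, 41, 43}.
v=5: a=5^1·(≡3), b=5^0·(≡1) mod 5; (3|5)=-1, (1|5)=+1; (−1)^{1·0·2}·(-1)^0·(+1)^1 = +1.
v=3: a=3^0·(≡1), b=3^-4·(≡1) mod 3; (1|3)=+1, (1|3)=+1; (−1)^{0·-4·1}·(+1)^-4·(+1)^0 = +1.
v=23: a=23^3·(≡16), b=23^1·(≡11) mod 23; (16|23)=+1, (11|23)=-1; (−1)^{3·1·11}·(+1)^1·(-1)^3 = +1.
v=7: a=7^9·(≡2), b=7^4·(≡4) mod 7; (2|7)=+1, (4|7)=+1; (−1)^{9·4·3}·(+1)^4·(+1)^9 = +1.
v=13: a=13^1·(≡4), b=13^0·(≡1) mod 13; (4|13)=+1, (1|13)=+1; (−1)^{1·0·6}·(+1)^0·(+1)^1 = +1.
v=31: a=31^3·(≡19), b=31^1·(≡1) mod 31; (19|31)=+1, (1|31)=+1; (−1)^{3·1·15}·(+1)^1·(+1)^3 = -1.
v=∞: -27899690 < 0 and 1257019 > 0  ⇒  (a,b)_∞ = +1.
v=2: v_2(a)=-1, v_2(b)=-2; units ≡ 3, 3 (mod 8); ε·ε+αω+βω = 1·1+-1·1+-2·1 ≡ 0  ⇒  (a,b)_2 = +1.
v=41: a=41^4·(≡20), b=41^1·(≡21) mod 41; (20|41)=+1, (21|41)=+1; (−1)^{4·1·20}·(+1)^1·(+1)^4 = +1.
v=43: a=43^3·(≡4), b=43^1·(≡4) mod 43; (4|43)=+1, (4|43)=+1; (−1)^{3·1·21}·(+1)^1·(+1)^3 = -1.
v=11: a=11^2·(≡7), b=11^0·(≡3) mod 11; (7|11)=-1, (3|11)=+1; (−1)^{2·0·5}·(-1)^0·(+1)^2 = +1.
|Ram(-27899690, 1257019)| = 2, even; anisotropic at {31, 43}.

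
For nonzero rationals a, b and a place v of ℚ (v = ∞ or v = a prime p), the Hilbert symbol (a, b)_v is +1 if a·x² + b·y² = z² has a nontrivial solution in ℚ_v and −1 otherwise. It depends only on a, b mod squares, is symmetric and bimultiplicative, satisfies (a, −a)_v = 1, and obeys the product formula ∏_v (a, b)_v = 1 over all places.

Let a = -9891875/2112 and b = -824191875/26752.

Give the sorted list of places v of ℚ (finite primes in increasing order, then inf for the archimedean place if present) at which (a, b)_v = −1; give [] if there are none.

(a, b) ≡ (-10659, -1254) mod (ℚ^×)²; places V = {2, 3, 5, 7, 11, 13, 17, 19, ∞}.
(a,b)_∞: sgn(-10659)=−, sgn(-1254)=−, so -1.
(a,b)_19: α=1, u≡17; β=-1, v≡12 (mod 19); (17|19)=+1, (12|19)=-1; sign (−1)^1·+1^-1·-1^1 = +1.
(a,b)_11: α=-1, u≡8; β=-1, v≡10 (mod 11); (8|11)=-1, (10|11)=-1; sign (−1)^1·-1^-1·-1^-1 = -1.
(a,b)_17: α=1, u≡13; β=2, v≡1 (mod 17); (13|17)=+1, (1|17)=+1; sign (−1)^0·+1^2·+1^1 = +1.
(a,b)_2: α=-6, β=-7; u≡5, v≡5 (mod 8); ε(u)ε(v)=0·0, αω(v)=-6·1, βω(u)=-7·1; sum ≡ 1  ⇒  -1.
(a,b)_5: α=4, u≡4; β=4, v≡4 (mod 5); (4|5)=+1, (4|5)=+1; sign (−1)^0·+1^4·+1^4 = +1.
(a,b)_7: α=2, u≡1; β=0, v≡5 (mod 7); (1|7)=+1, (5|7)=-1; sign (−1)^0·+1^0·-1^2 = +1.
(a,b)_13: α=0, u≡12; β=2, v≡8 (mod 13); (12|13)=+1, (8|13)=-1; sign (−1)^0·+1^2·-1^0 = +1.
(a,b)_3: α=-1, u≡2; β=3, v≡2 (mod 3); (2|3)=-1, (2|3)=-1; sign (−1)^1·-1^3·-1^-1 = -1.
|Ram(-10659, -1254)| = 4, even; anisotropic at {2, 3, 11, ∞}.

[2, 3, 11, inf]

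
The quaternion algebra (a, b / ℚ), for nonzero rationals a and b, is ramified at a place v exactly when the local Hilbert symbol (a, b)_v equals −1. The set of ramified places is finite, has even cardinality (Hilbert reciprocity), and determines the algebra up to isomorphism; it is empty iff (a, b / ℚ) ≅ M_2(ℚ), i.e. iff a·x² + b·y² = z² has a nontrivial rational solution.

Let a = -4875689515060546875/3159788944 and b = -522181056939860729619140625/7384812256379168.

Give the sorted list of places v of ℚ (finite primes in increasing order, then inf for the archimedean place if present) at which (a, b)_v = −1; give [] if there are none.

[2, 7, 11, 17, 19, inf]

(a, b) ≡ (-595, -7106) mod (ℚ^×)²; places V = {2, 3, 5, 7, 11, 13, 17, 19, 23, 47, ∞}.
(a,b)_17: α=1, u≡4; β=1, v≡14 (mod 17); (4|17)=+1, (14|17)=-1; sign (−1)^0·+1^1·-1^1 = -1.
(a,b)_5: α=9, u≡1; β=10, v≡4 (mod 5); (1|5)=+1, (4|5)=+1; sign (−1)^0·+1^10·+1^9 = +1.
(a,b)_11: α=4, u≡7; β=9, v≡5 (mod 11); (7|11)=-1, (5|11)=+1; sign (−1)^0·-1^9·+1^4 = -1.
(a,b)_23: α=-2, u≡2; β=-4, v≡13 (mod 23); (2|23)=+1, (13|23)=+1; sign (−1)^0·+1^-4·+1^-2 = +1.
(a,b)_13: α=-2, u≡4; β=-2, v≡7 (mod 13); (4|13)=+1, (7|13)=-1; sign (−1)^0·+1^-2·-1^-2 = +1.
(a,b)_7: α=3, u≡6; β=4, v≡5 (mod 7); (6|7)=-1, (5|7)=-1; sign (−1)^0·-1^4·-1^3 = -1.
(a,b)_47: α=-2, u≡8; β=-4, v≡5 (mod 47); (8|47)=+1, (5|47)=-1; sign (−1)^0·+1^-4·-1^-2 = +1.
(a,b)_2: α=-4, β=-5; u≡5, v≡7 (mod 8); ε(u)ε(v)=0·1, αω(v)=-4·0, βω(u)=-5·1; sum ≡ 1  ⇒  -1.
(a,b)_3: α=4, u≡2; β=4, v≡1 (mod 3); (2|3)=-1, (1|3)=+1; sign (−1)^0·-1^4·+1^4 = +1.
(a,b)_19: α=2, u≡3; β=3, v≡4 (mod 19); (3|19)=-1, (4|19)=+1; sign (−1)^0·-1^3·+1^2 = -1.
(a,b)_∞: sgn(-595)=−, sgn(-7106)=−, so -1.
Ram(-595, -7106) = {2, 7, 11, 17, 19, ∞}; no ℚ_2-point on the conic.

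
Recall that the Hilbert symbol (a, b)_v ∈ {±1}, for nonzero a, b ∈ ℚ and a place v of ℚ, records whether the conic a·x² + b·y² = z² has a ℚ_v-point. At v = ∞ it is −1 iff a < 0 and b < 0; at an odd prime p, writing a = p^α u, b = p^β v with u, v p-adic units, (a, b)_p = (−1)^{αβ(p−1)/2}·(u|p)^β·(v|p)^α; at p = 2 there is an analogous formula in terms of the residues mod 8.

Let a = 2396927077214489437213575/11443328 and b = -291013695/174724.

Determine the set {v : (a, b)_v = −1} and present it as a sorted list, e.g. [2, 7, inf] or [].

[3, 29, 37, 41]

Mod squares: a ≡ 2727566, b ≡ -659895. Check v ∈ {∞, 2, 3, 5, 7, 11, 13, 19, 23, 29, 31, 37, 41}.
v=13: a=13^-2·(≡12), b=13^0·(≡7) mod 13; (12|13)=+1, (7|13)=-1; (−1)^{-2·0·6}·(+1)^0·(-1)^-2 = +1.
v=31: a=31^1·(≡14), b=31^0·(≡25) mod 31; (14|31)=+1, (25|31)=+1; (−1)^{1·0·15}·(+1)^0·(+1)^1 = +1.
v=23: a=23^-2·(≡11), b=23^0·(≡11) mod 23; (11|23)=-1, (11|23)=-1; (−1)^{-2·0·11}·(-1)^0·(-1)^-2 = +1.
v=5: a=5^2·(≡1), b=5^1·(≡4) mod 5; (1|5)=+1, (4|5)=+1; (−1)^{2·1·2}·(+1)^1·(+1)^2 = +1.
v=∞: 2727566 > 0 and -659895 < 0  ⇒  (a,b)_∞ = +1.
v=3: a=3^2·(≡2), b=3^3·(≡1) mod 3; (2|3)=-1, (1|3)=+1; (−1)^{2·3·1}·(-1)^3·(+1)^2 = -1.
v=37: a=37^3·(≡14), b=37^1·(≡4) mod 37; (14|37)=-1, (4|37)=+1; (−1)^{3·1·18}·(-1)^1·(+1)^3 = -1.
v=29: a=29^3·(≡24), b=29^1·(≡27) mod 29; (24|29)=+1, (27|29)=-1; (−1)^{3·1·14}·(+1)^1·(-1)^3 = -1.
v=41: a=41^5·(≡34), b=41^1·(≡10) mod 41; (34|41)=-1, (10|41)=+1; (−1)^{5·1·20}·(-1)^1·(+1)^5 = -1.
v=11: a=11^0·(≡2), b=11^-2·(≡2) mod 11; (2|11)=-1, (2|11)=-1; (−1)^{0·-2·5}·(-1)^-2·(-1)^0 = +1.
v=2: v_2(a)=-7, v_2(b)=-2; units ≡ 7, 1 (mod 8); ε·ε+αω+βω = 1·0+-7·0+-2·0 ≡ 0  ⇒  (a,b)_2 = +1.
v=7: a=7^4·(≡4), b=7^2·(≡1) mod 7; (4|7)=+1, (1|7)=+1; (−1)^{4·2·3}·(+1)^2·(+1)^4 = +1.
v=19: a=19^0·(≡8), b=19^-2·(≡10) mod 19; (8|19)=-1, (10|19)=-1; (−1)^{0·-2·9}·(-1)^-2·(-1)^0 = +1.
(2727566, -659895 / ℚ) ramifies at {3, 29, 37, 41}: a division algebra.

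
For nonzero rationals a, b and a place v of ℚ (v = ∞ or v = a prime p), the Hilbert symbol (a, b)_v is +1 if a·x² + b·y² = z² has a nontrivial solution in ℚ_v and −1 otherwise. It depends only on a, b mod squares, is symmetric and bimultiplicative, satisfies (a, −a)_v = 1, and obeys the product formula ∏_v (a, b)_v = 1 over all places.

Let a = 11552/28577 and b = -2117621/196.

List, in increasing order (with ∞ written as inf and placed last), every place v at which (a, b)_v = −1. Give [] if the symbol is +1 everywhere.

(a, b) ≡ (34, -17501) mod (ℚ^×)²; places V = {2, 7, 11, 17, 19, 37, 41, 43, ∞}.
(a,b)_37: α=0, u≡12; β=1, v≡14 (mod 37); (12|37)=+1, (14|37)=-1; sign (−1)^0·+1^1·-1^0 = +1.
(a,b)_17: α=-1, u≡4; β=0, v≡2 (mod 17); (4|17)=+1, (2|17)=+1; sign (−1)^0·+1^0·+1^-1 = +1.
(a,b)_7: α=0, u≡3; β=-2, v≡3 (mod 7); (3|7)=-1, (3|7)=-1; sign (−1)^0·-1^-2·-1^0 = +1.
(a,b)_41: α=-2, u≡38; β=0, v≡15 (mod 41); (38|41)=-1, (15|41)=-1; sign (−1)^0·-1^0·-1^-2 = +1.
(a,b)_∞: sgn(34)=+, sgn(-17501)=−, so +1.
(a,b)_19: α=2, u≡13; β=0, v≡4 (mod 19); (13|19)=-1, (4|19)=+1; sign (−1)^0·-1^0·+1^2 = +1.
(a,b)_11: α=0, u≡9; β=3, v≡9 (mod 11); (9|11)=+1, (9|11)=+1; sign (−1)^0·+1^3·+1^0 = +1.
(a,b)_43: α=0, u≡8; β=1, v≡21 (mod 43); (8|43)=-1, (21|43)=+1; sign (−1)^0·-1^1·+1^0 = -1.
(a,b)_2: α=5, β=-2; u≡1, v≡3 (mod 8); ε(u)ε(v)=0·1, αω(v)=5·1, βω(u)=-2·0; sum ≡ 1  ⇒  -1.
Ram(34, -17501) = {2, 43}; no ℚ_2-point on the conic.

[2, 43]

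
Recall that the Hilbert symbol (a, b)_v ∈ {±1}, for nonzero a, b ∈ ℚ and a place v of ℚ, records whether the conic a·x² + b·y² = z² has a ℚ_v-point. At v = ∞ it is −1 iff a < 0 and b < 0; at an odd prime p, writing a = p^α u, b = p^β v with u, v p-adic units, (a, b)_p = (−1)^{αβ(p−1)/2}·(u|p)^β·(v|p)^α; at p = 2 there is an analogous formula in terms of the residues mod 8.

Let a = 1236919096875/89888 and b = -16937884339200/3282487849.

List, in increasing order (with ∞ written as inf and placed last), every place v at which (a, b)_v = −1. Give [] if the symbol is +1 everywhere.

[2, 3, 5, 11]

Mod squares: a ≡ 2310, b ≡ -187. Check v ∈ {∞, 2, 3, 5, 7, 11, 17, 19, 23, 47, 53}.
v=5: a=5^5·(≡2), b=5^2·(≡3) mod 5; (2|5)=-1, (3|5)=-1; (−1)^{5·2·2}·(-1)^2·(-1)^5 = -1.
v=∞: 2310 > 0 and -187 < 0  ⇒  (a,b)_∞ = +1.
v=23: a=23^0·(≡20), b=23^-2·(≡21) mod 23; (20|23)=-1, (21|23)=-1; (−1)^{0·-2·11}·(-1)^-2·(-1)^0 = +1.
v=53: a=53^-2·(≡14), b=53^-2·(≡37) mod 53; (14|53)=-1, (37|53)=+1; (−1)^{-2·-2·26}·(-1)^-2·(+1)^-2 = +1.
v=3: a=3^1·(≡2), b=3^4·(≡2) mod 3; (2|3)=-1, (2|3)=-1; (−1)^{1·4·1}·(-1)^4·(-1)^1 = -1.
v=19: a=19^0·(≡6), b=19^2·(≡10) mod 19; (6|19)=+1, (10|19)=-1; (−1)^{0·2·9}·(+1)^2·(-1)^0 = +1.
v=2: v_2(a)=-5, v_2(b)=10; units ≡ 3, 5 (mod 8); ε·ε+αω+βω = 1·0+-5·1+10·1 ≡ 1  ⇒  (a,b)_2 = -1.
v=47: a=47^0·(≡8), b=47^-2·(≡14) mod 47; (8|47)=+1, (14|47)=+1; (−1)^{0·-2·23}·(+1)^-2·(+1)^0 = +1.
v=17: a=17^2·(≡2), b=17^1·(≡3) mod 17; (2|17)=+1, (3|17)=-1; (−1)^{2·1·8}·(+1)^1·(-1)^2 = +1.
v=7: a=7^3·(≡4), b=7^0·(≡2) mod 7; (4|7)=+1, (2|7)=+1; (−1)^{3·0·3}·(+1)^0·(+1)^3 = +1.
v=11: a=11^3·(≡1), b=11^3·(≡4) mod 11; (1|11)=+1, (4|11)=+1; (−1)^{3·3·5}·(+1)^3·(+1)^3 = -1.
|Ram(2310, -187)| = 4, even; anisotropic at {2, 3, 5, 11}.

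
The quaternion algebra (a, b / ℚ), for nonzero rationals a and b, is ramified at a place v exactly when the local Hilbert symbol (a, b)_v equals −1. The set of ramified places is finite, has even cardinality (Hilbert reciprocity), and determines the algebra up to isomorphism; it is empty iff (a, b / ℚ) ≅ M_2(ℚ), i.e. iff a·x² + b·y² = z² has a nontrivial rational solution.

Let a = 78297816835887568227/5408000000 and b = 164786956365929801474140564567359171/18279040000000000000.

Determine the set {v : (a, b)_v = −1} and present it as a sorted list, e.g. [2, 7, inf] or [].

(a, b) ≡ (86, 20910) mod (ℚ^×)²; places V = {2, 3, 5, 7, 11, 13, 17, 19, 29, 41, 43, ∞}.
(a,b)_41: α=2, u≡37; β=3, v≡2 (mod 41); (37|41)=+1, (2|41)=+1; sign (−1)^0·+1^3·+1^2 = +1.
(a,b)_13: α=-2, u≡8; β=-4, v≡7 (mod 13); (8|13)=-1, (7|13)=-1; sign (−1)^0·-1^-4·-1^-2 = +1.
(a,b)_17: α=6, u≡16; β=9, v≡7 (mod 17); (16|17)=+1, (7|17)=-1; sign (−1)^0·+1^9·-1^6 = +1.
(a,b)_2: α=-11, β=-19; u≡3, v≡7 (mod 8); ε(u)ε(v)=1·1, αω(v)=-11·0, βω(u)=-19·1; sum ≡ 0  ⇒  +1.
(a,b)_11: α=2, u≡4; β=2, v≡6 (mod 11); (4|11)=+1, (6|11)=-1; sign (−1)^0·+1^2·-1^2 = +1.
(a,b)_29: α=2, u≡4; β=4, v≡16 (mod 29); (4|29)=+1, (16|29)=+1; sign (−1)^0·+1^4·+1^2 = +1.
(a,b)_19: α=0, u≡18; β=2, v≡2 (mod 19); (18|19)=-1, (2|19)=-1; sign (−1)^0·-1^2·-1^0 = +1.
(a,b)_∞: sgn(86)=+, sgn(20910)=+, so +1.
(a,b)_3: α=2, u≡2; β=1, v≡1 (mod 3); (2|3)=-1, (1|3)=+1; sign (−1)^0·-1^1·+1^2 = -1.
(a,b)_5: α=-6, u≡1; β=-13, v≡2 (mod 5); (1|5)=+1, (2|5)=-1; sign (−1)^0·+1^-13·-1^-6 = +1.
(a,b)_43: α=1, u≡2; β=2, v≡7 (mod 43); (2|43)=-1, (7|43)=-1; sign (−1)^0·-1^2·-1^1 = -1.
(a,b)_7: α=2, u≡1; β=6, v≡1 (mod 7); (1|7)=+1, (1|7)=+1; sign (−1)^0·+1^6·+1^2 = +1.
|Ram(86, 20910)| = 2, even; anisotropic at {3, 43}.

[3, 43]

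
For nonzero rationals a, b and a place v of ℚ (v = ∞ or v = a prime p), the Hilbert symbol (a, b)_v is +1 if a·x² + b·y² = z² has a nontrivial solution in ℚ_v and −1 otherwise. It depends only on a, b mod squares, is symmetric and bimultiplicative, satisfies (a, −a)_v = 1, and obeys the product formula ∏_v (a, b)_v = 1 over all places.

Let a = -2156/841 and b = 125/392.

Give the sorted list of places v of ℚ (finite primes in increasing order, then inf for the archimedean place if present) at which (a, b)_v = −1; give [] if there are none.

[2, 11]

Mod squares: a ≡ -11, b ≡ 10. Check v ∈ {∞, 2, 5, 7, 11, 29}.
v=7: a=7^2·(≡5), b=7^-2·(≡6) mod 7; (5|7)=-1, (6|7)=-1; (−1)^{2·-2·3}·(-1)^-2·(-1)^2 = +1.
v=29: a=29^-2·(≡19), b=29^0·(≡18) mod 29; (19|29)=-1, (18|29)=-1; (−1)^{-2·0·14}·(-1)^0·(-1)^-2 = +1.
v=5: a=5^0·(≡4), b=5^3·(≡3) mod 5; (4|5)=+1, (3|5)=-1; (−1)^{0·3·2}·(+1)^3·(-1)^0 = +1.
v=∞: -11 < 0 and 10 > 0  ⇒  (a,b)_∞ = +1.
v=2: v_2(a)=2, v_2(b)=-3; units ≡ 5, 5 (mod 8); ε·ε+αω+βω = 0·0+2·1+-3·1 ≡ 1  ⇒  (a,b)_2 = -1.
v=11: a=11^1·(≡7), b=11^0·(≡10) mod 11; (7|11)=-1, (10|11)=-1; (−1)^{1·0·5}·(-1)^0·(-1)^1 = -1.
|Ram(-11, 10)| = 2, even; anisotropic at {2, 11}.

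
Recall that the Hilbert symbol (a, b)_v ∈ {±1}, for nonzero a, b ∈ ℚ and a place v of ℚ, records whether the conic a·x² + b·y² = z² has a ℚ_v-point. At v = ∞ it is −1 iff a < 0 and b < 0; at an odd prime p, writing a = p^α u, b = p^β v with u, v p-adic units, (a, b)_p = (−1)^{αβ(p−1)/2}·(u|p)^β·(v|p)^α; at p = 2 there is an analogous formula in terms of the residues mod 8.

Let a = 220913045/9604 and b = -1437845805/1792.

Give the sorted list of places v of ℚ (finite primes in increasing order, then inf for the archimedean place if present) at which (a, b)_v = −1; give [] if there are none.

[5, 7]

(a, b) ≡ (5, -7315) mod (ℚ^×)²; places V = {2, 3, 5, 7, 11, 17, 19, 23, ∞}.
(a,b)_19: α=0, u≡5; β=1, v≡2 (mod 19); (5|19)=+1, (2|19)=-1; sign (−1)^0·+1^1·-1^0 = +1.
(a,b)_11: α=0, u≡1; β=1, v≡2 (mod 11); (1|11)=+1, (2|11)=-1; sign (−1)^0·+1^1·-1^0 = +1.
(a,b)_5: α=1, u≡1; β=1, v≡2 (mod 5); (1|5)=+1, (2|5)=-1; sign (−1)^0·+1^1·-1^1 = -1.
(a,b)_∞: sgn(5)=+, sgn(-7315)=−, so +1.
(a,b)_3: α=0, u≡2; β=2, v≡2 (mod 3); (2|3)=-1, (2|3)=-1; sign (−1)^0·-1^2·-1^0 = +1.
(a,b)_2: α=-2, β=-8; u≡5, v≡5 (mod 8); ε(u)ε(v)=0·0, αω(v)=-2·1, βω(u)=-8·1; sum ≡ 0  ⇒  +1.
(a,b)_17: α=4, u≡7; β=2, v≡11 (mod 17); (7|17)=-1, (11|17)=-1; sign (−1)^0·-1^2·-1^4 = +1.
(a,b)_7: α=-4, u≡6; β=-1, v≡6 (mod 7); (6|7)=-1, (6|7)=-1; sign (−1)^0·-1^-1·-1^-4 = -1.
(a,b)_23: α=2, u≡19; β=2, v≡10 (mod 23); (19|23)=-1, (10|23)=-1; sign (−1)^0·-1^2·-1^2 = +1.
|Ram(5, -7315)| = 2, even; anisotropic at {5, 7}.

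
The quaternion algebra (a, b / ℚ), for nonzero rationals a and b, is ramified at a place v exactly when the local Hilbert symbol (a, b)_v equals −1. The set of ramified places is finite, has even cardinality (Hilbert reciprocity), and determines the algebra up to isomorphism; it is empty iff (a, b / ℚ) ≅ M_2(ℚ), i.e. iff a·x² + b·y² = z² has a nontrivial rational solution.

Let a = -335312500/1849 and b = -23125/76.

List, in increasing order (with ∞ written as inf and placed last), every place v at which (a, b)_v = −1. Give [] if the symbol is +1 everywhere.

(a, b) ≡ (-5365, -703) mod (ℚ^×)²; places V = {2, 5, 19, 29, 37, 43, ∞}.
(a,b)_29: α=1, u≡12; β=0, v≡9 (mod 29); (12|29)=-1, (9|29)=+1; sign (−1)^0·-1^0·+1^1 = +1.
(a,b)_2: α=2, β=-2; u≡3, v≡1 (mod 8); ε(u)ε(v)=1·0, αω(v)=2·0, βω(u)=-2·1; sum ≡ 0  ⇒  +1.
(a,b)_19: α=0, u≡18; β=-1, v≡9 (mod 19); (18|19)=-1, (9|19)=+1; sign (−1)^0·-1^-1·+1^0 = -1.
(a,b)_5: α=7, u≡2; β=4, v≡3 (mod 5); (2|5)=-1, (3|5)=-1; sign (−1)^0·-1^4·-1^7 = -1.
(a,b)_43: α=-2, u≡38; β=0, v≡12 (mod 43); (38|43)=+1, (12|43)=-1; sign (−1)^0·+1^0·-1^-2 = +1.
(a,b)_∞: sgn(-5365)=−, sgn(-703)=−, so -1.
(a,b)_37: α=1, u≡16; β=1, v≡2 (mod 37); (16|37)=+1, (2|37)=-1; sign (−1)^0·+1^1·-1^1 = -1.
(-5365, -703 / ℚ) ramifies at {5, 19, 37, ∞}: a division algebra.

[5, 19, 37, inf]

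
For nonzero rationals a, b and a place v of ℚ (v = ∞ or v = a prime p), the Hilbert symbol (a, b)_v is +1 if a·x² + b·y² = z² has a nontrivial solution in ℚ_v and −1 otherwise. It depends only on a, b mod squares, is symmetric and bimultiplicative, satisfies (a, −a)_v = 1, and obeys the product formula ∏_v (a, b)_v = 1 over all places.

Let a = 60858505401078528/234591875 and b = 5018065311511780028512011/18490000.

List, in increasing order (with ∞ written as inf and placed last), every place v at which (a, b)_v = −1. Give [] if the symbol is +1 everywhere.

Mod squares: a ≡ 289865121, b ≡ 842099. Check v ∈ {∞, 2, 3, 5, 7, 11, 13, 17, 19, 23, 29, 41, 43, 47}.
v=29: a=29^-1·(≡13), b=29^0·(≡18) mod 29; (13|29)=+1, (18|29)=-1; (−1)^{-1·0·14}·(+1)^0·(-1)^-1 = -1.
v=43: a=43^-2·(≡6), b=43^-2·(≡39) mod 43; (6|43)=+1, (39|43)=-1; (−1)^{-2·-2·21}·(+1)^-2·(-1)^-2 = +1.
v=41: a=41^1·(≡4), b=41^1·(≡32) mod 41; (4|41)=+1, (32|41)=+1; (−1)^{1·1·20}·(+1)^1·(+1)^1 = +1.
v=47: a=47^1·(≡14), b=47^1·(≡15) mod 47; (14|47)=+1, (15|47)=-1; (−1)^{1·1·23}·(+1)^1·(-1)^1 = +1.
v=19: a=19^1·(≡4), b=19^1·(≡14) mod 19; (4|19)=+1, (14|19)=-1; (−1)^{1·1·9}·(+1)^1·(-1)^1 = +1.
v=2: v_2(a)=8, v_2(b)=-4; units ≡ 1, 3 (mod 8); ε·ε+αω+βω = 0·1+8·1+-4·0 ≡ 0  ⇒  (a,b)_2 = +1.
v=11: a=11^2·(≡10), b=11^4·(≡9) mod 11; (10|11)=-1, (9|11)=+1; (−1)^{2·4·5}·(-1)^4·(+1)^2 = +1.
v=23: a=23^2·(≡12), b=23^3·(≡5) mod 23; (12|23)=+1, (5|23)=-1; (−1)^{2·3·11}·(+1)^3·(-1)^2 = +1.
v=13: a=13^1·(≡1), b=13^2·(≡11) mod 13; (1|13)=+1, (11|13)=-1; (−1)^{1·2·6}·(+1)^2·(-1)^1 = -1.
v=17: a=17^2·(≡1), b=17^2·(≡9) mod 17; (1|17)=+1, (9|17)=+1; (−1)^{2·2·8}·(+1)^2·(+1)^2 = +1.
v=3: a=3^3·(≡2), b=3^8·(≡2) mod 3; (2|3)=-1, (2|3)=-1; (−1)^{3·8·1}·(-1)^8·(-1)^3 = -1.
v=7: a=7^-1·(≡5), b=7^4·(≡5) mod 7; (5|7)=-1, (5|7)=-1; (−1)^{-1·4·3}·(-1)^4·(-1)^-1 = -1.
v=5: a=5^-4·(≡4), b=5^-4·(≡4) mod 5; (4|5)=+1, (4|5)=+1; (−1)^{-4·-4·2}·(+1)^-4·(+1)^-4 = +1.
v=∞: 289865121 > 0 and 842099 > 0  ⇒  (a,b)_∞ = +1.
(289865121, 842099 / ℚ) ramifies at {3, 7, 13, 29}: a division algebra.

[3, 7, 13, 29]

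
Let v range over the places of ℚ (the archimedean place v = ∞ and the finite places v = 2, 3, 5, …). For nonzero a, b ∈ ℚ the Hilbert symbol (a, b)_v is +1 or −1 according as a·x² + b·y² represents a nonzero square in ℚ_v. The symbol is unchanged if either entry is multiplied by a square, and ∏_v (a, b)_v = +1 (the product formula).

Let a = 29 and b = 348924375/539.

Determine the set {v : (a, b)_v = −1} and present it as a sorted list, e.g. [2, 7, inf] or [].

[3, 11, 29, 31]

(a, b) ≡ (29, 682341) mod (ℚ^×)²; places V = {2, 3, 5, 7, 11, 23, 29, 31, ∞}.
(a,b)_11: α=0, u≡7; β=-1, v≡6 (mod 11); (7|11)=-1, (6|11)=-1; sign (−1)^0·-1^-1·-1^0 = -1.
(a,b)_23: α=0, u≡6; β=1, v≡17 (mod 23); (6|23)=+1, (17|23)=-1; sign (−1)^0·+1^1·-1^0 = +1.
(a,b)_3: α=0, u≡2; β=3, v≡2 (mod 3); (2|3)=-1, (2|3)=-1; sign (−1)^0·-1^3·-1^0 = -1.
(a,b)_29: α=1, u≡1; β=1, v≡26 (mod 29); (1|29)=+1, (26|29)=-1; sign (−1)^0·+1^1·-1^1 = -1.
(a,b)_31: α=0, u≡29; β=1, v≡25 (mod 31); (29|31)=-1, (25|31)=+1; sign (−1)^0·-1^1·+1^0 = -1.
(a,b)_7: α=0, u≡1; β=-2, v≡4 (mod 7); (1|7)=+1, (4|7)=+1; sign (−1)^0·+1^-2·+1^0 = +1.
(a,b)_2: α=0, β=0; u≡5, v≡5 (mod 8); ε(u)ε(v)=0·0, αω(v)=0·1, βω(u)=0·1; sum ≡ 0  ⇒  +1.
(a,b)_5: α=0, u≡4; β=4, v≡1 (mod 5); (4|5)=+1, (1|5)=+1; sign (−1)^0·+1^4·+1^0 = +1.
(a,b)_∞: sgn(29)=+, sgn(682341)=+, so +1.
Ram(29, 682341) = {3, 11, 29, 31}; no ℚ_3-point on the conic.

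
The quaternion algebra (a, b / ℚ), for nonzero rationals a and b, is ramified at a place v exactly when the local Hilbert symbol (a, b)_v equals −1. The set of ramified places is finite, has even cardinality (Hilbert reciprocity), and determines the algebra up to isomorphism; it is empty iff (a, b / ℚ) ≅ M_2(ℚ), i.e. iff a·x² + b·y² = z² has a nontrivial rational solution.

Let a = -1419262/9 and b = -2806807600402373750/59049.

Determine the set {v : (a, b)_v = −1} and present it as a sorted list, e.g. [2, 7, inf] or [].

(a, b) ≡ (-8398, -182) mod (ℚ^×)²; places V = {2, 3, 5, 7, 13, 17, 19, ∞}.
(a,b)_5: α=0, u≡2; β=4, v≡3 (mod 5); (2|5)=-1, (3|5)=-1; sign (−1)^0·-1^4·-1^0 = +1.
(a,b)_2: α=1, β=1; u≡1, v≡5 (mod 8); ε(u)ε(v)=0·0, αω(v)=1·1, βω(u)=1·0; sum ≡ 1  ⇒  -1.
(a,b)_3: α=-2, u≡2; β=-10, v≡1 (mod 3); (2|3)=-1, (1|3)=+1; sign (−1)^0·-1^-10·+1^-2 = +1.
(a,b)_13: α=3, u≡12; β=7, v≡4 (mod 13); (12|13)=+1, (4|13)=+1; sign (−1)^0·+1^7·+1^3 = +1.
(a,b)_17: α=1, u≡2; β=2, v≡14 (mod 17); (2|17)=+1, (14|17)=-1; sign (−1)^0·+1^2·-1^1 = -1.
(a,b)_∞: sgn(-8398)=−, sgn(-182)=−, so -1.
(a,b)_19: α=1, u≡18; β=2, v≡10 (mod 19); (18|19)=-1, (10|19)=-1; sign (−1)^0·-1^2·-1^1 = -1.
(a,b)_7: α=0, u≡1; β=3, v≡1 (mod 7); (1|7)=+1, (1|7)=+1; sign (−1)^0·+1^3·+1^0 = +1.
|Ram(-8398, -182)| = 4, even; anisotropic at {2, 17, 19, ∞}.

[2, 17, 19, inf]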